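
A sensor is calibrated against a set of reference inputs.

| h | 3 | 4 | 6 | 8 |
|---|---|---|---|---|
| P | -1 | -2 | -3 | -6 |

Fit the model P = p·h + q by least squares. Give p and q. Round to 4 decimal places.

p = -0.9492, q = 1.9831

MᵀM·[p, q]ᵀ = MᵀP reads: 125·p + 21·q = -77;  21·p + 4·q = -12.
(Σh·h = 125, Σh = 21, Σ1 = 4, Σh·P = -77, ΣP = -12.)
Eliminating q: 4·(row 1) − 21·(row 2) gives 59·p = 4·(-77) − 21·(-12) = -56, so p = -56/59.
Then q = ((-12) − 21·(-56/59))/4 = 117/59.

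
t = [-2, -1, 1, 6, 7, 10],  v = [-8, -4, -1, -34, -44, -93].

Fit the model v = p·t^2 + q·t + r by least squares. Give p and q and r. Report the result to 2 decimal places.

With design matrix A, AᵀA = [[13715, 1551, 191]; [1551, 191, 21]; [191, 21, 6]] and Aᵀv = [-12717, -1423, -184]ᵀ.
Inverting the 3×3 Gram matrix, [p, q, r]ᵀ = [-3233/3226, 14471/16130, -15358/8065]ᵀ.

p = -1.00, q = 0.90, r = -1.90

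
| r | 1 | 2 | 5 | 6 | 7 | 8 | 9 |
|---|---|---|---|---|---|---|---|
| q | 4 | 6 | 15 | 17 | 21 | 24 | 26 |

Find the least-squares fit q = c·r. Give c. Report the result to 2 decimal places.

With design matrix M, MᵀM = [[260]] and Mᵀq = [766]ᵀ.
c = 766/260 = 2.94615.

c = 2.95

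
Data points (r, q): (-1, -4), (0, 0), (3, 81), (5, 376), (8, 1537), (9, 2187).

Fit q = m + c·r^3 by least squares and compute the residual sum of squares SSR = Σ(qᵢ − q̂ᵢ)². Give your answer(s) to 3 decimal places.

Sums needed: Σ1 = 6, Σr^3 = 1392, Σr^3·r^3 = 809940.
And Σq = 4177, Σr^3·q = 2430458.
So XᵀX·[m, c]ᵀ = Xᵀq: [[6, 1392]; [1392, 809940]]·[m, c]ᵀ = [4177, 2430458]ᵀ.
Determinant 6·809940 − 1392² = 2921976.
m = (4177·809940 − 1392·2430458)/2921976 = -2171/81166; c = (6·2430458 − 1392·4177)/2921976 = 730697/243498.
Residuals: -118391/121749, 2171/81166, 172/40583, 112318/121749, 146075/243498, -23579/40583; SSR = 607493/243498.

SSR = 2.495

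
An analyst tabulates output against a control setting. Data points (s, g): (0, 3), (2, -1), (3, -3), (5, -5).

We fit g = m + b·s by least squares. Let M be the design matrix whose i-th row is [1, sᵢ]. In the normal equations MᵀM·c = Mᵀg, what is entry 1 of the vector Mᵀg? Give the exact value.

Entry 1 ↔ basis 1, so (Mᵀg)_{1} = Σᵢ gᵢ = (1)·(3) + (1)·(-1) + (1)·(-3) + (1)·(-5) = -6.

-6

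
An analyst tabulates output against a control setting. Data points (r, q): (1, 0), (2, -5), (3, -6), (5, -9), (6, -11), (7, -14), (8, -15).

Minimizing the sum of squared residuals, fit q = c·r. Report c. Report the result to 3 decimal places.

Setting ∂/∂c … = 0 gives: 188·c = -357.
c = (-357)/188 = -1.89894.

c = -1.899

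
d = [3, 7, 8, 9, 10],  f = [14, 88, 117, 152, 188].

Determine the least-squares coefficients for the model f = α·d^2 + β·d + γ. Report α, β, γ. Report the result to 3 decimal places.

α = 2.125, β = -2.680, γ = 2.865

The normal equations are: 23139·α + 2611·β + 303·γ = 43038;  2611·α + 303·β + 37·γ = 4842;  303·α + 37·β + 5·γ = 559.
(Σd^2·d^2 = 23139, Σd^2·d = 2611, Σd^2 = 303, Σd·d = 303, Σd = 37, Σ1 = 5, Σd^2·f = 43038, Σd·f = 4842, Σf = 559.)
Solving the 3×3 system (Gaussian elimination) gives α = 18491/8702, β = -23325/8702, γ = 12467/4351.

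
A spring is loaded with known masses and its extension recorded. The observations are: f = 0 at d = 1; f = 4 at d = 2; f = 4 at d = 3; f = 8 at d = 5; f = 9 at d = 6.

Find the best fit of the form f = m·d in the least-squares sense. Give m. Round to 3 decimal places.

Compute the Gram sums: Σd·d = 75.
Moment sums: Σd·f = 114.
Normal equations: [[75]]·[m]ᵀ = [114]ᵀ.
Hence m = 114 / 75 ≈ 1.52.

m = 1.520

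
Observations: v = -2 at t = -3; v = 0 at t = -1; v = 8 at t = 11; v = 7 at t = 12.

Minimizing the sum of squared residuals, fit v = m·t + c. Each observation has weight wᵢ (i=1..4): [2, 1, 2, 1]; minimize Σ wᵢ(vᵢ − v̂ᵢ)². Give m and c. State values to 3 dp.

Entries of XᵀWX: Σwᵢ·t·t = 405, Σwᵢ·t = 27, Σwᵢ·1 = 6.
And Σwᵢ·t·v = 272, Σwᵢ·v = 19.
XᵀWX·[m, c]ᵀ = XᵀWv becomes [[405, 27]; [27, 6]]·[m, c]ᵀ = [272, 19]ᵀ.
Δ = 405·6 − 27² = 1701.
m = (272·6 − 27·19)/1701 = 373/567; c = (405·19 − 27·272)/1701 = 13/63.

m = 0.658, c = 0.206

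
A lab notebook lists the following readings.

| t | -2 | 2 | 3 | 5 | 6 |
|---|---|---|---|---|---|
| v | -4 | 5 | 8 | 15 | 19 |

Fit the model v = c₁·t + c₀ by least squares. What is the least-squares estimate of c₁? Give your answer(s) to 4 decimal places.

Compute the Gram sums: Σt·t = 78, Σt = 14, Σ1 = 5.
Right-hand side: Σt·v = 231, Σv = 43.
So XᵀX·[c₁, c₀]ᵀ = Xᵀv: [[78, 14]; [14, 5]]·[c₁, c₀]ᵀ = [231, 43]ᵀ.
Eliminating c₀: 5·(row 1) − 14·(row 2) gives 194·c₁ = 5·231 − 14·43 = 553, so c₁ = 553/194.
Then c₀ = (43 − 14·(553/194))/5 = 60/97.

c₁ = 2.8505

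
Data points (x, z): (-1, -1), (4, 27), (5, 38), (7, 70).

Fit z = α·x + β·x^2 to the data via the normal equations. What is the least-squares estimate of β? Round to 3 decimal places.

The normal equations are: 91·α + 531·β = 789;  531·α + 3283·β = 4811.
Determinant 91·3283 − 531² = 16792.
α = (789·3283 − 531·4811)/16792 = 17823/8396; β = (91·4811 − 531·789)/16792 = 9421/8396.

β = 1.122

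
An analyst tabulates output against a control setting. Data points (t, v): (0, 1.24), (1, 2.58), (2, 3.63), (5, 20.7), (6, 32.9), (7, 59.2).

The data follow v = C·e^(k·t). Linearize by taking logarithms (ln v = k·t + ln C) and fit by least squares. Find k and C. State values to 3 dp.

k = 0.542, C = 1.321

With ln vᵢ as the transformed response and tᵢ as the regressor:
Σt = 21.0000, Σ(t)² = 115.0000, Σln v = 13.0567, Σt·ln v = 68.2042.
Equations: 115.0000·k + 21.0000·ln C = 68.2042;  21.0000·k + 6·ln C = 13.0567.
Δ = 115.0000·6 − (21.0000)² = 249.0000; k = (68.2042·6 − 21.0000·13.0567)/249.0000 = 0.54231, ln C = (115.0000·13.0567 − 21.0000·68.2042)/249.0000 = 0.27802, so C = exp(0.27802) = 1.32052.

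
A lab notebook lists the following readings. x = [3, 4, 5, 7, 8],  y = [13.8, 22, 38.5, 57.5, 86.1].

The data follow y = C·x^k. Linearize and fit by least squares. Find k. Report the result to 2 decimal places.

k = 1.81

Let Y = ln y. Fitting Y = k·ln x + ln C by least squares:
Sums: Σln x = 8.1197, Σ(ln x)² = 13.8297, Σln y = 17.8737, Σln x·ln y = 30.1935.
Normal system: [[13.8297, 8.1197]; [8.1197, 5]]·[k, ln C]ᵀ = [30.1935, 17.8737]ᵀ.
Slope k = (n·Σln x·ln y − Σln x·Σln y)/(n·Σ(ln x)² − (Σln x)²) = (5·30.1935 − 8.1197·17.8737)/3.2190 = 1.81381; ln C = (Σln y − k·Σln x)/n = 0.62922.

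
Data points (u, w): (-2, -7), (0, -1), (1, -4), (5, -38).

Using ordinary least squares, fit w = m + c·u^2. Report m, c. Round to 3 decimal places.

With design matrix M, MᵀM = [[4, 30]; [30, 642]] and Mᵀw = [-50, -982]ᵀ.
Δ = 4·642 − 30² = 1668.
m = ((-50)·642 − 30·(-982))/1668 = -220/139; c = (4·(-982) − 30·(-50))/1668 = -607/417.

m = -1.583, c = -1.456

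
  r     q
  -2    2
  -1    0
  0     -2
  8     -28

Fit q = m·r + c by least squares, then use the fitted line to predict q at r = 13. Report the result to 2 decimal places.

q̂ = -43.14

Entries of XᵀX: Σr·r = 69, Σr = 5, Σ1 = 4.
Moment sums: Σr·q = -228, Σq = -28.
Eliminating c: 4·(row 1) − 5·(row 2) gives 251·m = 4·(-228) − 5·(-28) = -772, so m = -772/251.
Then c = ((-28) − 5·(-772/251))/4 = -792/251.
At r = 13: q̂ = (-772/251)·(13) + (-792/251)·(1) = -10828/251.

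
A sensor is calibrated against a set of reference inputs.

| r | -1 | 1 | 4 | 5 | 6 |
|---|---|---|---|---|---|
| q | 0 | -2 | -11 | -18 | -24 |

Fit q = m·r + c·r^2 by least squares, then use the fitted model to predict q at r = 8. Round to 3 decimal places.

Forming XᵀX = [[79, 405]; [405, 2179]] and Xᵀq = [-280, -1492]ᵀ gives XᵀX·[m, c]ᵀ = Xᵀq.
det = 79·2179 − 405² = 8116.
m = ((-280)·2179 − 405·(-1492))/8116 = -1465/2029; c = (79·(-1492) − 405·(-280))/8116 = -1117/2029.
At r = 8: q̂ = (-1465/2029)·(8) + (-1117/2029)·(64) = -83208/2029.

q̂ = -41.009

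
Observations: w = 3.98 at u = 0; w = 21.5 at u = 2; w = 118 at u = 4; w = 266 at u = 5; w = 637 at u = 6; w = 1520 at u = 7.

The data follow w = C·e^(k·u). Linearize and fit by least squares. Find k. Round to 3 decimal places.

k = 0.848

With ln wᵢ as the transformed response and uᵢ as the regressor:
AᵀA = [[130.0000, 24.0000]; [24.0000, 6]], rhs = [143.1622, 28.5868]ᵀ  (here Σu = 24.0000, Σ(u)² = 130.0000, Σln w = 28.5868, Σu·ln w = 143.1622).
Δ = 130.0000·6 − (24.0000)² = 204.0000; k = (143.1622·6 − 24.0000·28.5868)/204.0000 = 0.84751, ln C = (130.0000·28.5868 − 24.0000·143.1622)/204.0000 = 1.37444.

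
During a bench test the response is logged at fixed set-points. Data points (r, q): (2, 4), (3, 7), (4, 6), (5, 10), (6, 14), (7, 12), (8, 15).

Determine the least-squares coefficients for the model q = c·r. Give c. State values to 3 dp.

Entries of MᵀM: Σr·r = 203.
For Mᵀq: Σr·q = 391.
MᵀM·[c]ᵀ = Mᵀq becomes [[203]]·[c]ᵀ = [391]ᵀ.
c = 391/203 = 1.92611.

c = 1.926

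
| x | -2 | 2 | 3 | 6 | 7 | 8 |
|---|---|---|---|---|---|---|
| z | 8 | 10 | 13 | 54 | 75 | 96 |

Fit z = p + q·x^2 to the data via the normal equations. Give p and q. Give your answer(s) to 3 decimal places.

From the data, Σ1 = 6, Σx^2 = 166, Σx^2·x^2 = 7906.
Right-hand side: Σz = 256, Σx^2·z = 11952.
Eliminating q: 7906·(row 1) − 166·(row 2) gives 19880·p = 7906·256 − 166·11952 = 39904, so p = 4988/2485.
Then q = (11952 − 166·(4988/2485))/7906 = 3652/2485.

p = 2.007, q = 1.470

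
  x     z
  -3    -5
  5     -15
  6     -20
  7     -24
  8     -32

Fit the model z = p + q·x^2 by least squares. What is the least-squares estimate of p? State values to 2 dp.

p = -1.92

Setting ∂/∂p … = 0 gives: 5·p + 183·q = -96;  183·p + 8499·q = -4364.
det = 5·8499 − 183² = 9006.
p = ((-96)·8499 − 183·(-4364))/9006 = -2882/1501; q = (5·(-4364) − 183·(-96))/9006 = -2126/4503.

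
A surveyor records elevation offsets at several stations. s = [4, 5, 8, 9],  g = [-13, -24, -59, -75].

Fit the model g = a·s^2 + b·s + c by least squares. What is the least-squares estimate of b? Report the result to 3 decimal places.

b = -4.081

With design matrix X, XᵀX = [[11538, 1430, 186]; [1430, 186, 26]; [186, 26, 4]] and Xᵀg = [-10659, -1319, -171]ᵀ.
Solving the 3×3 system (Gaussian elimination) gives a = -5/8, b = -555/136, c = 873/68.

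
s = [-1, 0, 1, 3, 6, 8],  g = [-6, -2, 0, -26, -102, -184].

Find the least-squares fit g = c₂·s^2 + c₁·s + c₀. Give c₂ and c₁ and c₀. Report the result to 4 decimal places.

Sums needed: Σs^2·s^2 = 5475, Σs^2·s = 755, Σs^2 = 111, Σs·s = 111, Σs = 17, Σ1 = 6.
Moment sums: Σs^2·g = -15688, Σs·g = -2156, Σg = -320.
Normal equations: [[5475, 755, 111]; [755, 111, 17]; [111, 17, 6]]·[c₂, c₁, c₀]ᵀ = [-15688, -2156, -320]ᵀ.
Solving the 3×3 system (Gaussian elimination) gives c₂ = -13591/4488, c₁ = 2015/1496, c₀ = -2527/2244.

c₂ = -3.0283, c₁ = 1.3469, c₀ = -1.1261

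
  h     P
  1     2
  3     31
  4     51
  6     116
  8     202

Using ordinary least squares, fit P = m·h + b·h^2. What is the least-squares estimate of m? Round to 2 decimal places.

m = 0.73

The normal equations are: 126·m + 820·b = 2611;  820·m + 5730·b = 18201.
(Σh·h = 126, Σh·h^2 = 820, Σh^2·h^2 = 5730, Σh·P = 2611, Σh^2·P = 18201.)
Eliminating b: 5730·(row 1) − 820·(row 2) gives 49580·m = 5730·2611 − 820·18201 = 36210, so m = 3621/4958.
Then b = (18201 − 820·(3621/4958))/5730 = 76153/24790.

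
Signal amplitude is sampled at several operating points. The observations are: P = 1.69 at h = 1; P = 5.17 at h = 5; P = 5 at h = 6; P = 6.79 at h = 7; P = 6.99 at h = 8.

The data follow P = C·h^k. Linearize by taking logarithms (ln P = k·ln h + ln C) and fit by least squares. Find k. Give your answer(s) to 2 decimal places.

Taking logs, ln P = k·ln h + ln C, so regress ln P on ln h.
Σln h = 7.4265, Σ(ln h)² = 13.9113, Σln P = 7.6370, Σln h·ln P = 13.2986.
Normal system: [[13.9113, 7.4265]; [7.4265, 5]]·[k, ln C]ᵀ = [13.2986, 7.6370]ᵀ.
Slope k = (n·Σln h·ln P − Σln h·Σln P)/(n·Σ(ln h)² − (Σln h)²) = (5·13.2986 − 7.4265·7.6370)/14.4030 = 0.67878; ln C = (Σln P − k·Σln h)/n = 0.51920.

k = 0.68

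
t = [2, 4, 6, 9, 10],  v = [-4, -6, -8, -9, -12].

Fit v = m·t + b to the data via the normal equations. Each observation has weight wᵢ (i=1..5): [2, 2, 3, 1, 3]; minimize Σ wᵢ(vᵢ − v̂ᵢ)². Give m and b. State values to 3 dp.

Setting ∂/∂m … = 0 gives: 529·m + 69·b = -649;  69·m + 11·b = -89.
(Σwᵢ·t·t = 529, Σwᵢ·t = 69, Σwᵢ·1 = 11, Σwᵢ·t·v = -649, Σwᵢ·v = -89.)
Eliminating b: 11·(row 1) − 69·(row 2) gives 1058·m = 11·(-649) − 69·(-89) = -998, so m = -499/529.
Then b = ((-89) − 69·(-499/529))/11 = -50/23.

m = -0.943, b = -2.174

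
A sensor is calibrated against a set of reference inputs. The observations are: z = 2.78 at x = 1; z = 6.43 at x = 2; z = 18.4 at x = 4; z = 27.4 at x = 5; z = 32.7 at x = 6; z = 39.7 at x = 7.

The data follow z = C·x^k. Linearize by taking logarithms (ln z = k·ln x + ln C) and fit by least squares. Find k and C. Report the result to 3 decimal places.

With ln zᵢ as the transformed response and ln xᵢ as the regressor:
XᵀX = [[11.9895, 7.4265]; [7.4265, 6]], rhs = [24.0675, 16.2750]ᵀ  (here Σln x = 7.4265, Σ(ln x)² = 11.9895, Σln z = 16.2750, Σln x·ln z = 24.0675).
Solving (det = 16.7835): k = 1.40243, ln C = 0.97663, so C = exp(0.97663) = 2.65550.

k = 1.402, C = 2.655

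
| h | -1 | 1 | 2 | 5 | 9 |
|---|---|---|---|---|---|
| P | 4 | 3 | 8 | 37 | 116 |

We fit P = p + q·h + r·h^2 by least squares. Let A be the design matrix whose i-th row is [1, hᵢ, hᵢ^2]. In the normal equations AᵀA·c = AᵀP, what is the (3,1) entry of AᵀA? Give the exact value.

Row 3 ↔ basis h^2, column 1 ↔ basis 1, so (AᵀA)_{3,1} = Σᵢ h^2 = (1)·(1) + (1)·(1) + (4)·(1) + (25)·(1) + (81)·(1) = 112.

112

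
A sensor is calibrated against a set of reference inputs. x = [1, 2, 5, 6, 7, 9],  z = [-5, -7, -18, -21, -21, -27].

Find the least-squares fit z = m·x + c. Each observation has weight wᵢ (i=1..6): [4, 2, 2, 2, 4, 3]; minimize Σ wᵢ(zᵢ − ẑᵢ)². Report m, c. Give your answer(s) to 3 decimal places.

m = -2.784, c = -2.375

With design matrix A, AᵀWA = [[573, 85]; [85, 17]] and AᵀWz = [-1797, -277]ᵀ.
det = 573·17 − 85² = 2516.
m = ((-1797)·17 − 85·(-277))/2516 = -103/37; c = (573·(-277) − 85·(-1797))/2516 = -1494/629.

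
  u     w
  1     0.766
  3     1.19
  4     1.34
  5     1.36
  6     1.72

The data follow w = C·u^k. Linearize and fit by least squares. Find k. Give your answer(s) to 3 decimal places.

Taking logs, ln w = k·ln u + ln C, so regress ln w on ln u.
AᵀA = [[8.9295, 5.8861]; [5.8861, 5]], rhs = [2.0634, 1.0499]ᵀ  (here Σln u = 5.8861, Σ(ln u)² = 8.9295, Σln w = 1.0499, Σln u·ln w = 2.0634).
Slope k = (n·Σln u·ln w − Σln u·Σln w)/(n·Σ(ln u)² − (Σln u)²) = (5·2.0634 − 5.8861·1.0499)/10.0010 = 0.41371; ln C = (Σln w − k·Σln u)/n = -0.27706.

k = 0.414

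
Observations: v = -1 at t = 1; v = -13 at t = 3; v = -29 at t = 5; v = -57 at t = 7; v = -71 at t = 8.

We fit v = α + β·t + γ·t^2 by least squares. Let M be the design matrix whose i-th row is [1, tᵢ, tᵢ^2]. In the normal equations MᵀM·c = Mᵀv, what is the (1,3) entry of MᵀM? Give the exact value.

148

Row 1 ↔ basis 1, column 3 ↔ basis t^2, so (MᵀM)_{1,3} = Σᵢ t^2 = (1)·(1) + (1)·(9) + (1)·(25) + (1)·(49) + (1)·(64) = 148.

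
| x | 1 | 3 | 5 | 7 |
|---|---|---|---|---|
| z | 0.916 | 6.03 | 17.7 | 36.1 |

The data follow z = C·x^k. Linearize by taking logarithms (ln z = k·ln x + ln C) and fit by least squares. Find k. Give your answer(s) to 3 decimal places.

k = 1.878

With ln zᵢ as the transformed response and ln xᵢ as the regressor:
Sums: Σln x = 4.6540, Σ(ln x)² = 7.5838, Σln z = 8.1689, Σln x·ln z = 13.5774.
Normal system: [[7.5838, 4.6540]; [4.6540, 4]]·[k, ln C]ᵀ = [13.5774, 8.1689]ᵀ.
Slope k = (n·Σln x·ln z − Σln x·Σln z)/(n·Σ(ln x)² − (Σln x)²) = (4·13.5774 − 4.6540·8.1689)/8.6759 = 1.87783; ln C = (Σln z − k·Σln x)/n = -0.14262.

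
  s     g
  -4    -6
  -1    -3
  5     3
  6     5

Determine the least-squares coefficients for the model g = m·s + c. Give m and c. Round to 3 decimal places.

Setting ∂/∂m … = 0 gives: 78·m + 6·c = 72;  6·m + 4·c = -1.
Eliminating c: 4·(row 1) − 6·(row 2) gives 276·m = 4·72 − 6·(-1) = 294, so m = 49/46.
Then c = ((-1) − 6·(49/46))/4 = -85/46.

m = 1.065, c = -1.848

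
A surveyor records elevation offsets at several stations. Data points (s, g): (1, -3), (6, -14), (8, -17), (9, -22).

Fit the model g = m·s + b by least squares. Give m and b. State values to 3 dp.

From the data, Σs·s = 182, Σs = 24, Σ1 = 4.
Right-hand side: Σs·g = -421, Σg = -56.
Determinant 182·4 − 24² = 152.
m = ((-421)·4 − 24·(-56))/152 = -85/38; b = (182·(-56) − 24·(-421))/152 = -11/19.

m = -2.237, b = -0.579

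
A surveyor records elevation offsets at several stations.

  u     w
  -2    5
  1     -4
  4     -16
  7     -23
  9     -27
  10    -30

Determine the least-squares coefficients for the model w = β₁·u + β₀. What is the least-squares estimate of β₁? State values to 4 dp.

Normal-equation sums: Σu·u = 251, Σu = 29, Σ1 = 6.
And Σu·w = -782, Σw = -95.
Eliminating β₀: 6·(row 1) − 29·(row 2) gives 665·β₁ = 6·(-782) − 29·(-95) = -1937, so β₁ = -1937/665.
Then β₀ = ((-95) − 29·(-1937/665))/6 = -1167/665.

β₁ = -2.9128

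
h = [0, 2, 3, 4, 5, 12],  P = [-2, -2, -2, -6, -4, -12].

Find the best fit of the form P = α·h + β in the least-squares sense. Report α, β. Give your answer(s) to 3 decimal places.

Setting ∂/∂α … = 0 gives: 198·α + 26·β = -198;  26·α + 6·β = -28.
Determinant 198·6 − 26² = 512.
α = ((-198)·6 − 26·(-28))/512 = -115/128; β = (198·(-28) − 26·(-198))/512 = -99/128.

α = -0.898, β = -0.773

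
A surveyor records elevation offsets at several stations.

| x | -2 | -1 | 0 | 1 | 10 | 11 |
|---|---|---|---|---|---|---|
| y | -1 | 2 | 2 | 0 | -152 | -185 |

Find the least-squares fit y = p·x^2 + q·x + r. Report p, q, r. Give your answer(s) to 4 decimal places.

The normal system AᵀA·[p, q, r]ᵀ = Aᵀy is [[24659, 2323, 227]; [2323, 227, 19]; [227, 19, 6]]·[p, q, r]ᵀ = [-37587, -3555, -334]ᵀ.
Solving the 3×3 system (Gaussian elimination) gives p = -254/175, q = -78/77, r = 4723/1925.

p = -1.4514, q = -1.0130, r = 2.4535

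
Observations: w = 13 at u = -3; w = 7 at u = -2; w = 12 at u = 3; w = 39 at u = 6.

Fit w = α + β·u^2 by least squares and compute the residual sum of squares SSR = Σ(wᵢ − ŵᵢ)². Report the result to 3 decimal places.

SSR = 0.702

The normal equations are: 4·α + 58·β = 71;  58·α + 1474·β = 1657.
(Σ1 = 4, Σu^2 = 58, Σu^2·u^2 = 1474, Σw = 71, Σu^2·w = 1657.)
det = 4·1474 − 58² = 2532.
α = (71·1474 − 58·1657)/2532 = 2137/633; β = (4·1657 − 58·71)/2532 = 1255/1266.
Residuals: 889/1266, -72/211, -377/1266, -40/633; SSR = 889/1266.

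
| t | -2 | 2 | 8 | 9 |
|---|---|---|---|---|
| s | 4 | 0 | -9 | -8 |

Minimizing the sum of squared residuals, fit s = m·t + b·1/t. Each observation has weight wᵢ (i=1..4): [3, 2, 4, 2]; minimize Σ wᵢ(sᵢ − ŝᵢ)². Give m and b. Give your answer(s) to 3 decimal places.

m = -1.022, b = -0.778

Setting ∂/∂m … = 0 gives: 438·m + 11·b = -456;  11·m + (1733/1296)·b = -221/18.
(Σwᵢ·t·t = 438, Σwᵢ·t·1/t = 11, Σwᵢ·1/t·1/t = 1733/1296, Σwᵢ·t·s = -456, Σwᵢ·1/t·s = -221/18.)
Eliminating b: (1733/1296)·(row 1) − 11·(row 2) gives (100373/216)·m = (1733/1296)·(-456) − 11·(-221/18) = -12817/27, so m = -14648/14339.
Then b = ((-221/18) − 11·(-14648/14339))/(1733/1296) = -11160/14339.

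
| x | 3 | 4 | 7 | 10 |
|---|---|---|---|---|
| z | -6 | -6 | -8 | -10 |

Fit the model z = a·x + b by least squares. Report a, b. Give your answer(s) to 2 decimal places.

The normal system MᵀM·[a, b]ᵀ = Mᵀz is [[174, 24]; [24, 4]]·[a, b]ᵀ = [-198, -30]ᵀ.
Δ = 174·4 − 24² = 120.
a = ((-198)·4 − 24·(-30))/120 = -3/5; b = (174·(-30) − 24·(-198))/120 = -39/10.

a = -0.60, b = -3.90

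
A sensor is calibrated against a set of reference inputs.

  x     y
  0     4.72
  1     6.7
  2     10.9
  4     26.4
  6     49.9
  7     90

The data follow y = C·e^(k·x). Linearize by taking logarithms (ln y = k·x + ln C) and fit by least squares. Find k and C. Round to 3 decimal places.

Let Y = ln y. Fitting Y = k·x + ln C by least squares:
Σx = 20.0000, Σ(x)² = 106.0000, Σln y = 17.5259, Σx·ln y = 74.7319.
Equations: 106.0000·k + 20.0000·ln C = 74.7319;  20.0000·k + 6·ln C = 17.5259.
Solving (det = 236.0000): k = 0.41472, ln C = 1.53858, so C = exp(1.53858) = 4.65797.

k = 0.415, C = 4.658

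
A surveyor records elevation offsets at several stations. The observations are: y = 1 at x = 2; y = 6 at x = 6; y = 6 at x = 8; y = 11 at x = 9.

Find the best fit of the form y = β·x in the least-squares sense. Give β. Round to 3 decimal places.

AᵀA·[β]ᵀ = Aᵀy reads: 185·β = 185.
Hence β = 185 / 185 ≈ 1.

β = 1.000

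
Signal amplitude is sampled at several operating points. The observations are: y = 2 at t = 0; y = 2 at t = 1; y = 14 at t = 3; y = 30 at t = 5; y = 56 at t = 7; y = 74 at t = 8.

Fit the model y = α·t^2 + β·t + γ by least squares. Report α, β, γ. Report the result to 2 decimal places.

α = 1.06, β = 0.46, γ = 1.61

Forming XᵀX = [[7204, 1008, 148]; [1008, 148, 24]; [148, 24, 6]] and Xᵀy = [8358, 1178, 178]ᵀ gives XᵀX·[α, β, γ]ᵀ = Xᵀy.
Inverting the 3×3 Gram matrix, [α, β, γ]ᵀ = [359/338, 157/338, 272/169]ᵀ.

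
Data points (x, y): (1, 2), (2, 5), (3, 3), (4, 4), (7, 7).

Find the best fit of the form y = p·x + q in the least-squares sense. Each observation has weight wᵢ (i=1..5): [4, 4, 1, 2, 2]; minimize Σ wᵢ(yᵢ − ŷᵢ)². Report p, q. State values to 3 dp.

p = 0.673, q = 2.160

Sums needed: Σwᵢ·x·x = 159, Σwᵢ·x = 37, Σwᵢ·1 = 13.
For MᵀWy: Σwᵢ·x·y = 187, Σwᵢ·y = 53.
Normal equations: [[159, 37]; [37, 13]]·[p, q]ᵀ = [187, 53]ᵀ.
det = 159·13 − 37² = 698.
p = (187·13 − 37·53)/698 = 235/349; q = (159·53 − 37·187)/698 = 754/349.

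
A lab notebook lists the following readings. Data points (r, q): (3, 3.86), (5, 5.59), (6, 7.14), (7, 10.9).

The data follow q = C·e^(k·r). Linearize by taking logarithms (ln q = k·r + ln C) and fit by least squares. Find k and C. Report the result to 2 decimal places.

k = 0.25, C = 1.73

Let Y = ln q. Fitting Y = k·r + ln C by least squares:
Over the data: Σr = 21.0000, Σ(r)² = 119.0000, Σln q = 7.4261, Σr·ln q = 41.1725.
Normal system: [[119.0000, 21.0000]; [21.0000, 4]]·[k, ln C]ᵀ = [41.1725, 7.4261]ᵀ.
Solving (det = 35.0000): k = 0.24976, ln C = 0.54531, so C = exp(0.54531) = 1.72514.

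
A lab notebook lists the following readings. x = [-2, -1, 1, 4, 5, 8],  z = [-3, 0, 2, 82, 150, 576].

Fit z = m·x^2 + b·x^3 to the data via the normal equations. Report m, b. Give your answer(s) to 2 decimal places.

Entries of AᵀA: Σx^2·x^2 = 4995, Σx^2·x^3 = 36885, Σx^3·x^3 = 281931.
And Σx^2·z = 41916, Σx^3·z = 318936.
Normal equations: [[4995, 36885]; [36885, 281931]]·[m, b]ᵀ = [41916, 318936]ᵀ.
Eliminating b: 281931·(row 1) − 36885·(row 2) gives 47742120·m = 281931·41916 − 36885·318936 = 53465436, so m = 1485151/1326170.
Then b = (318936 − 36885·(1485151/1326170))/281931 = 261187/265234.

m = 1.12, b = 0.98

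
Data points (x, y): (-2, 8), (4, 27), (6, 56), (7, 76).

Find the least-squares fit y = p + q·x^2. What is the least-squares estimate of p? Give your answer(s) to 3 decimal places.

p = 2.351

Entries of MᵀM: Σ1 = 4, Σx^2 = 105, Σx^2·x^2 = 3969.
For Mᵀy: Σy = 167, Σx^2·y = 6204.
Normal equations: [[4, 105]; [105, 3969]]·[p, q]ᵀ = [167, 6204]ᵀ.
Eliminating q: 3969·(row 1) − 105·(row 2) gives 4851·p = 3969·167 − 105·6204 = 11403, so p = 181/77.
Then q = (6204 − 105·(181/77))/3969 = 809/539.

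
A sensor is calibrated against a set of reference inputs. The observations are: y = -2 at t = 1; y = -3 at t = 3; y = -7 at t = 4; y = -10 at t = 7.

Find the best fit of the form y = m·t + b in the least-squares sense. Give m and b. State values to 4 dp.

m = -1.4133, b = -0.2000

Entries of XᵀX: Σt·t = 75, Σt = 15, Σ1 = 4.
Right-hand side: Σt·y = -109, Σy = -22.
Normal equations: [[75, 15]; [15, 4]]·[m, b]ᵀ = [-109, -22]ᵀ.
Eliminating b: 4·(row 1) − 15·(row 2) gives 75·m = 4·(-109) − 15·(-22) = -106, so m = -106/75.
Then b = ((-22) − 15·(-106/75))/4 = -1/5.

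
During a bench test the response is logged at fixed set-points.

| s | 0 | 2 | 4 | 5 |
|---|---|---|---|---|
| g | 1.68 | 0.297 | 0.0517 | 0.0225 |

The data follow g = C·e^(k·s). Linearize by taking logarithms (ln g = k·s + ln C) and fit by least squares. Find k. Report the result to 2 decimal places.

Linearized form: ln g = k·s + ln C. From the 4 transformed points,
XᵀX = [[45.0000, 11.0000]; [11.0000, 4]], rhs = [-33.2484, -7.4518]ᵀ  (here Σs = 11.0000, Σ(s)² = 45.0000, Σln g = -7.4518, Σs·ln g = -33.2484).
Solving (det = 59.0000): k = -0.86482, ln C = 0.51531.

k = -0.86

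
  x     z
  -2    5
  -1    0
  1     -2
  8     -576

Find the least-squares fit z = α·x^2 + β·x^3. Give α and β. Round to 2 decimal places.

The normal system MᵀM·[α, β]ᵀ = Mᵀz is [[4114, 32736]; [32736, 262210]]·[α, β]ᵀ = [-36846, -294954]ᵀ.
Determinant 4114·262210 − 32736² = 7086244.
α = ((-36846)·262210 − 32736·(-294954))/7086244 = -1443879/1771561; β = (4114·(-294954) − 32736·(-36846))/7086244 = -164775/161051.

α = -0.82, β = -1.02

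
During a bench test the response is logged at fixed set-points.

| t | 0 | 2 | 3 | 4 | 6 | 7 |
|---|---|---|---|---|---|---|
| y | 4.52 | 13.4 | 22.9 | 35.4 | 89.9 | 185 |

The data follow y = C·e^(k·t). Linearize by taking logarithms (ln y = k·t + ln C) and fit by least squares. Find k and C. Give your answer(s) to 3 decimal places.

Let Y = ln y. Fitting Y = k·t + ln C by least squares:
Σt = 22.0000, Σ(t)² = 114.0000, Σln y = 20.5207, Σt·ln y = 92.3854.
Equations: 114.0000·k + 22.0000·ln C = 92.3854;  22.0000·k + 6·ln C = 20.5207.
Slope k = (n·Σt·ln y − Σt·Σln y)/(n·Σ(t)² − (Σt)²) = (6·92.3854 − 22.0000·20.5207)/200.0000 = 0.51429; ln C = (Σln y − k·Σt)/n = 1.53438, so C = exp(1.53438) = 4.63846.

k = 0.514, C = 4.638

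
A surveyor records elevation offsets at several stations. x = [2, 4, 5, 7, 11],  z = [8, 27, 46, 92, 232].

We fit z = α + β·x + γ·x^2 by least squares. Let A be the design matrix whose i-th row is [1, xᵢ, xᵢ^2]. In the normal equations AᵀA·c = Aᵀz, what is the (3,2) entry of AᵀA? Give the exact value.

1871

Row 3 ↔ basis x^2, column 2 ↔ basis x, so (AᵀA)_{3,2} = Σᵢ (x^2)·(x) = (4)·(2) + (16)·(4) + (25)·(5) + (49)·(7) + (121)·(11) = 1871.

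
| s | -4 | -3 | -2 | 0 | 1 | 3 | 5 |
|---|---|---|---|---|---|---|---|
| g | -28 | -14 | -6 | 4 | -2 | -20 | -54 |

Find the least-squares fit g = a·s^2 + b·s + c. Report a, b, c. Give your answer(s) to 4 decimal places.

Sums needed: Σs^2·s^2 = 1060, Σs^2·s = 54, Σs^2 = 64, Σs·s = 64, Σs = 0, Σ1 = 7.
And Σs^2·g = -2130, Σs·g = -166, Σg = -120.
So MᵀM·[a, b, c]ᵀ = Mᵀg: [[1060, 54, 64]; [54, 64, 0]; [64, 0, 7]]·[a, b, c]ᵀ = [-2130, -166, -120]ᵀ.
Row-reducing yields a = -33331/16027, b = -13447/16027, c = 29992/16027.

a = -2.0797, b = -0.8390, c = 1.8713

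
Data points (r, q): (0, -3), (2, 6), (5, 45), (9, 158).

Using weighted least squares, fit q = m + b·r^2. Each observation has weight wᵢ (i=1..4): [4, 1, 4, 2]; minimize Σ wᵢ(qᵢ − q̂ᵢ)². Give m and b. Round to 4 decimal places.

The normal equations are: 11·m + 266·b = 490;  266·m + 15638·b = 30120.
(Σwᵢ·1 = 11, Σwᵢ·r^2 = 266, Σwᵢ·r^2·r^2 = 15638, Σwᵢ·q = 490, Σwᵢ·r^2·q = 30120.)
Eliminating b: 15638·(row 1) − 266·(row 2) gives 101262·m = 15638·490 − 266·30120 = -349300, so m = -24950/7233.
Then b = (30120 − 266·(-24950/7233))/15638 = 100490/50631.

m = -3.4495, b = 1.9848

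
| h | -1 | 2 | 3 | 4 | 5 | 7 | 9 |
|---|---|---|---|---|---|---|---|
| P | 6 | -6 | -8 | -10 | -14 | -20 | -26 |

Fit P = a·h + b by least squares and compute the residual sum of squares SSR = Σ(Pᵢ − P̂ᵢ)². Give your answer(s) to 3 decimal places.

Sums needed: Σh·h = 185, Σh = 29, Σ1 = 7.
And Σh·P = -526, ΣP = -78.
So XᵀX·[a, b]ᵀ = XᵀP: [[185, 29]; [29, 7]]·[a, b]ᵀ = [-526, -78]ᵀ.
det = 185·7 − 29² = 454.
a = ((-526)·7 − 29·(-78))/454 = -710/227; b = (185·(-78) − 29·(-526))/454 = 412/227.
Residuals: 240/227, -354/227, -98/227, 158/227, -40/227, 18/227, 76/227; SSR = 992/227.

SSR = 4.370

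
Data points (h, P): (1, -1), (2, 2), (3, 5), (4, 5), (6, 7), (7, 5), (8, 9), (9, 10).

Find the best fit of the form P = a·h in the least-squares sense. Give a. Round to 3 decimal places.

a = 1.065

Compute the Gram sums: Σh·h = 260.
For MᵀP: Σh·P = 277.
So MᵀM·[a]ᵀ = MᵀP: [[260]]·[a]ᵀ = [277]ᵀ.
Hence a = 277 / 260 ≈ 1.06538.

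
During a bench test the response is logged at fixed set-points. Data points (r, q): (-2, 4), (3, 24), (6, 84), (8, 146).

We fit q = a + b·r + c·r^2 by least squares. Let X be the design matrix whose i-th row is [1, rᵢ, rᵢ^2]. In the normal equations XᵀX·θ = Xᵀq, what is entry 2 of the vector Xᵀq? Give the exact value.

Entry 2 ↔ basis r, so (Xᵀq)_{2} = Σᵢ (r)·qᵢ = (-2)·(4) + (3)·(24) + (6)·(84) + (8)·(146) = 1736.

1736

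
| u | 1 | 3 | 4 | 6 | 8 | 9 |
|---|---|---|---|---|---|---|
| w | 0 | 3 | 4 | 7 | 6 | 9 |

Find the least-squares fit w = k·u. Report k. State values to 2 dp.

Normal-equation sums: Σu·u = 207.
Right-hand side: Σu·w = 196.
Normal equations: [[207]]·[k]ᵀ = [196]ᵀ.
Hence k = 196 / 207 ≈ 0.94686.

k = 0.95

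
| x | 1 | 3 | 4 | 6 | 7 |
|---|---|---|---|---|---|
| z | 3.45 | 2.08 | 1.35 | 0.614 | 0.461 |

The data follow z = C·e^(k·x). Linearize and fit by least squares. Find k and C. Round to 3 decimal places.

k = -0.349, C = 5.290

Taking logs, ln z = k·x + ln C, so regress ln z on x.
XᵀX = [[111.0000, 21.0000]; [21.0000, 5]], rhs = [-3.7112, 1.0087]ᵀ  (here Σx = 21.0000, Σ(x)² = 111.0000, Σln z = 1.0087, Σx·ln z = -3.7112).
Slope k = (n·Σx·ln z − Σx·Σln z)/(n·Σ(x)² − (Σx)²) = (5·-3.7112 − 21.0000·1.0087)/114.0000 = -0.34859; ln C = (Σln z − k·Σx)/n = 1.66582, so C = exp(1.66582) = 5.29001.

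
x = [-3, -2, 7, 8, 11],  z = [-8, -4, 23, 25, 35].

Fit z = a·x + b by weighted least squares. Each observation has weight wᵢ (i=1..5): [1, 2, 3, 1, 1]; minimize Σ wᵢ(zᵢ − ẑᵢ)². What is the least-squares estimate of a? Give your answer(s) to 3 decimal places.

a = 3.015

Setting ∂/∂a … = 0 gives: 349·a + 33·b = 1108;  33·a + 8·b = 113.
Eliminating b: 8·(row 1) − 33·(row 2) gives 1703·a = 8·1108 − 33·113 = 5135, so a = 395/131.
Then b = (113 − 33·(395/131))/8 = 221/131.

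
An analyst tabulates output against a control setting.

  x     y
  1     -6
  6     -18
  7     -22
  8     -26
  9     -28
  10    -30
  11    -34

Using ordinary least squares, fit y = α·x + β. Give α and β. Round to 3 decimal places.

α = -2.796, β = -2.661

With design matrix A, AᵀA = [[452, 52]; [52, 7]] and Aᵀy = [-1402, -164]ᵀ.
Determinant 452·7 − 52² = 460.
α = ((-1402)·7 − 52·(-164))/460 = -643/230; β = (452·(-164) − 52·(-1402))/460 = -306/115.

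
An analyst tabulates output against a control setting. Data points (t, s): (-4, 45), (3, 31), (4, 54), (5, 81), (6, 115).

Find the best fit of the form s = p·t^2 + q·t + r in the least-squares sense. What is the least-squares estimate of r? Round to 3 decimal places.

Compute the Gram sums: Σt^2·t^2 = 2514, Σt^2·t = 368, Σt^2 = 102, Σt·t = 102, Σt = 14, Σ1 = 5.
Right-hand side: Σt^2·s = 8028, Σt·s = 1224, Σs = 326.
So AᵀA·[p, q, r]ᵀ = Aᵀs: [[2514, 368, 102]; [368, 102, 14]; [102, 14, 5]]·[p, q, r]ᵀ = [8028, 1224, 326]ᵀ.
Row-reducing yields p = 76088/25519, q = 26622/25519, r = 2854/1963.

r = 1.454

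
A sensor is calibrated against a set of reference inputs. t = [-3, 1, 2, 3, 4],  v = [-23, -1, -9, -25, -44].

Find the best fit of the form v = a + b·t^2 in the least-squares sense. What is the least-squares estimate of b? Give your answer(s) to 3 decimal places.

b = -2.885

Compute the Gram sums: Σ1 = 5, Σt^2 = 39, Σt^2·t^2 = 435.
And Σv = -102, Σt^2·v = -1173.
Normal equations: [[5, 39]; [39, 435]]·[a, b]ᵀ = [-102, -1173]ᵀ.
Determinant 5·435 − 39² = 654.
a = ((-102)·435 − 39·(-1173))/654 = 459/218; b = (5·(-1173) − 39·(-102))/654 = -629/218.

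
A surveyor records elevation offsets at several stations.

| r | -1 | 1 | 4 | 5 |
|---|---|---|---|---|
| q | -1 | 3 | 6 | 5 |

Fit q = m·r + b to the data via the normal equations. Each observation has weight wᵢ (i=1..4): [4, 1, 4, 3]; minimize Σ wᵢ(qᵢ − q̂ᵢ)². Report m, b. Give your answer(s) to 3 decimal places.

Forming AᵀWA = [[144, 28]; [28, 12]] and AᵀWq = [178, 38]ᵀ gives AᵀWA·[m, b]ᵀ = AᵀWq.
Determinant 144·12 − 28² = 944.
m = (178·12 − 28·38)/944 = 67/59; b = (144·38 − 28·178)/944 = 61/118.

m = 1.136, b = 0.517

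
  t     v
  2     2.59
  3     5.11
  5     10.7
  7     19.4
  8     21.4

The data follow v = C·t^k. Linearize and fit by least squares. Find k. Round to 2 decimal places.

k = 1.54

Taking logs, ln v = k·ln t + ln C, so regress ln v on ln t.
XᵀX = [[12.3883, 7.4265]; [7.4265, 5]], rhs = [18.4068, 10.9818]ᵀ  (here Σln t = 7.4265, Σ(ln t)² = 12.3883, Σln v = 10.9818, Σln t·ln v = 18.4068).
Solving (det = 6.7880): k = 1.54347, ln C = -0.09618.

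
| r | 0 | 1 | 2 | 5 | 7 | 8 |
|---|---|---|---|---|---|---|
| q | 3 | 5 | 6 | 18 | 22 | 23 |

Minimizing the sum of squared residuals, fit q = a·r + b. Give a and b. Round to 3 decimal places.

Sums needed: Σr·r = 143, Σr = 23, Σ1 = 6.
Right-hand side: Σr·q = 445, Σq = 77.
AᵀA·[a, b]ᵀ = Aᵀq becomes [[143, 23]; [23, 6]]·[a, b]ᵀ = [445, 77]ᵀ.
Determinant 143·6 − 23² = 329.
a = (445·6 − 23·77)/329 = 899/329; b = (143·77 − 23·445)/329 = 776/329.

a = 2.733, b = 2.359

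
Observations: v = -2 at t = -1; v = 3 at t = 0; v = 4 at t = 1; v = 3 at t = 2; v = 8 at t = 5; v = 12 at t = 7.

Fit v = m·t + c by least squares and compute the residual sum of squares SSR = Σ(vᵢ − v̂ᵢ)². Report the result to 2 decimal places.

SSR = 9.83

With design matrix X, XᵀX = [[80, 14]; [14, 6]] and Xᵀv = [136, 28]ᵀ.
Δ = 80·6 − 14² = 284.
m = (136·6 − 14·28)/284 = 106/71; c = (80·28 − 14·136)/284 = 84/71.
Residuals: -120/71, 129/71, 94/71, -83/71, -46/71, 26/71; SSR = 698/71.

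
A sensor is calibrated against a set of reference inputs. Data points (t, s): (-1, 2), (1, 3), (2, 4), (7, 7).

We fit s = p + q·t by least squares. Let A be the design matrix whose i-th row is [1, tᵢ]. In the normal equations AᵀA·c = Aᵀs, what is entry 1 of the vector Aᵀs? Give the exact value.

16

Entry 1 ↔ basis 1, so (Aᵀs)_{1} = Σᵢ sᵢ = (1)·(2) + (1)·(3) + (1)·(4) + (1)·(7) = 16.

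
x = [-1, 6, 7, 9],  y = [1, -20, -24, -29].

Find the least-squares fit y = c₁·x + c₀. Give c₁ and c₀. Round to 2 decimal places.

c₁ = -3.03, c₀ = -2.09

Normal-equation sums: Σx·x = 167, Σx = 21, Σ1 = 4.
For Mᵀy: Σx·y = -550, Σy = -72.
Eliminating c₀: 4·(row 1) − 21·(row 2) gives 227·c₁ = 4·(-550) − 21·(-72) = -688, so c₁ = -688/227.
Then c₀ = ((-72) − 21·(-688/227))/4 = -474/227.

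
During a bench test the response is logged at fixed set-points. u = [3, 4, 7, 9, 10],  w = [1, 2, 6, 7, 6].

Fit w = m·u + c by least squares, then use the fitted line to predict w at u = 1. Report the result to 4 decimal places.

ŵ = -0.2366

MᵀM·[m, c]ᵀ = Mᵀw reads: 255·m + 33·c = 176;  33·m + 5·c = 22.
Δ = 255·5 − 33² = 186.
m = (176·5 − 33·22)/186 = 77/93; c = (255·22 − 33·176)/186 = -33/31.
At u = 1: ŵ = (77/93)·(1) + (-33/31)·(1) = -22/93.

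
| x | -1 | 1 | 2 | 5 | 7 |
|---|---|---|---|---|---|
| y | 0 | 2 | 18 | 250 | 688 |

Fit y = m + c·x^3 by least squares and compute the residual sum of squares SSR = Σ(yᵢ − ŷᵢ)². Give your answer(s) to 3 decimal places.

SSR = 4.612

From the data, Σ1 = 5, Σx^3 = 476, Σx^3·x^3 = 133340.
And Σy = 958, Σx^3·y = 267380.
Normal equations: [[5, 476]; [476, 133340]]·[m, c]ᵀ = [958, 267380]ᵀ.
Determinant 5·133340 − 476² = 440124.
m = (958·133340 − 476·267380)/440124 = 116710/110031; c = (5·267380 − 476·958)/440124 = 220223/110031.
Residuals: 103513/110031, -38957/36677, 102064/110031, -136835/110031, 16043/36677; SSR = 507412/110031.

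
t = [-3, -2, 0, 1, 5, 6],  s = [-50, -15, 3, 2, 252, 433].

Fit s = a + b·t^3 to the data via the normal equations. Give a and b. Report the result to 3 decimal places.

Sums needed: Σ1 = 6, Σt^3 = 307, Σt^3·t^3 = 63075.
Right-hand side: Σs = 625, Σt^3·s = 126500.
Normal equations: [[6, 307]; [307, 63075]]·[a, b]ᵀ = [625, 126500]ᵀ.
det = 6·63075 − 307² = 284201.
a = (625·63075 − 307·126500)/284201 = 586375/284201; b = (6·126500 − 307·625)/284201 = 567125/284201.

a = 2.063, b = 1.996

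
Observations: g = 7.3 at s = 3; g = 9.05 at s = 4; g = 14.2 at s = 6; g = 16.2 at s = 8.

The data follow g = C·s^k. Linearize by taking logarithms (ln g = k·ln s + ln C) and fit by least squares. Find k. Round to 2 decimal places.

k = 0.86

Taking logs, ln g = k·ln s + ln C, so regress ln g on ln s.
AᵀA = [[10.6632, 6.3561]; [6.3561, 4]], rhs = [15.7828, 9.6289]ᵀ  (here Σln s = 6.3561, Σ(ln s)² = 10.6632, Σln g = 9.6289, Σln s·ln g = 15.7828).
Δ = 10.6632·4 − (6.3561)² = 2.2529; k = (15.7828·4 − 6.3561·9.6289)/2.2529 = 0.85625, ln C = (10.6632·9.6289 − 6.3561·15.7828)/2.2529 = 1.04661.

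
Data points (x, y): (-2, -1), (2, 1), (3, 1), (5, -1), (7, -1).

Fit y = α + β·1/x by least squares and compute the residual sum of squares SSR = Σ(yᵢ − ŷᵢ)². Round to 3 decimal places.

SSR = 2.615

From the data, Σ1 = 5, Σ1/x = 71/105, Σ1/x·1/x = 14807/22050.
For Mᵀy: Σy = -1, Σ1/x·y = 104/105.
MᵀM·[α, β]ᵀ = Mᵀy becomes [[5, 71/105]; [71/105, 14807/22050]]·[α, β]ᵀ = [-1, 104/105]ᵀ.
Eliminating β: (14807/22050)·(row 1) − (71/105)·(row 2) gives (63953/22050)·α = (14807/22050)·(-1) − (71/105)·(104/105) = -169/126, so α = -29575/63953.
Then β = ((104/105) − (71/105)·(-29575/63953))/(14807/22050) = 124110/63953.
Residuals: 27677/63953, 31473/63953, 52158/63953, -59200/63953, -52108/63953; SSR = 167262/63953.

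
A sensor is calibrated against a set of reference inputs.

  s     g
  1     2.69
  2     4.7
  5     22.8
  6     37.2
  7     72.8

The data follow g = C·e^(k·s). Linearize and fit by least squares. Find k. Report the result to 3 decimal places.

Taking logs, ln g = k·s + ln C, so regress ln g on s.
AᵀA = [[115.0000, 21.0000]; [21.0000, 5]], rhs = [71.4303, 13.5679]ᵀ  (here Σs = 21.0000, Σ(s)² = 115.0000, Σln g = 13.5679, Σs·ln g = 71.4303).
Δ = 115.0000·5 − (21.0000)² = 134.0000; k = (71.4303·5 − 21.0000·13.5679)/134.0000 = 0.53900, ln C = (115.0000·13.5679 − 21.0000·71.4303)/134.0000 = 0.44978.

k = 0.539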